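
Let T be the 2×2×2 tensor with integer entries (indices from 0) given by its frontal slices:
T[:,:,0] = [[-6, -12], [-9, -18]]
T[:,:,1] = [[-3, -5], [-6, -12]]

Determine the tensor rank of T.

2

Lower bound: the mode-3 unfolding of T (rows indexed by k, columns by (i,j) = (0,0), (0,1), (1,0), (1,1)) is [[-6, -12, -9, -18], [-3, -5, -6, -12]].
There the 2×2 minor on rows k ∈ {0, 1}, columns (i,j) ∈ {(0,0), (0,1)} is det [[-6, -12], [-3, -5]] = -6 ≠ 0, so this unfolding has rank ≥ 2; CP rank is at least every unfolding rank, so rank(T) ≥ 2. (Unfolding ranks only ever bound the CP rank from below — rank(T) can be strictly larger than all of them — so the matching upper bound has to come from an explicit 2-term decomposition.)
Upper bound — finding two terms. Write S_k = T[:,:,k] for the frontal slices: S₀ = [[-6, -12], [-9, -18]], S₁ = [[-3, -5], [-6, -12]].
If T = a₁ ∘ b₁ ∘ c₁ + a₂ ∘ b₂ ∘ c₂ then each S_k = c₁[k]·a₁b₁ᵀ + c₂[k]·a₂b₂ᵀ. S₀ and S₁ are linearly independent, so a₁b₁ᵀ and a₂b₂ᵀ must span the same plane of matrices: they are the rank-1 matrices of the form x·S₀ + y·S₁.
det(x·S₀ + y·S₁) is 9·xy + 6·y² = 3·(3·x + 2·y)(y), vanishing at (x:y) = (2:-3) and (1:0).
M₁ = 2·S₀ − 3·S₁ = [[-3, -9], [0, 0]] = (-3)·(1, 0)(1, 3)ᵀ and M₂ = S₀ = [[-6, -12], [-9, -18]] = (-3)·(2, 3)(1, 2)ᵀ, so take a₁ = (1, 0), b₁ = (1, 3), a₂ = (2, 3), b₂ = (1, 2).
Each slice is an integer combination of E₁ = a₁b₁ᵀ and E₂ = a₂b₂ᵀ: S₀ = −3·E₂, S₁ = E₁ − 2·E₂; reading off coefficients, c₁ = (0, 1) and c₂ = (-3, -2).
Hence T = (1, 0) ∘ (1, 3) ∘ (0, 1) + (2, 3) ∘ (1, 2) ∘ (-3, -2), so rank(T) ≤ 2.
These bounds meet, so rank(T) = 2.
Check entry T[1,1,1] = -12: (0)·(3)·(1) + (3)·(2)·(-2) = -12.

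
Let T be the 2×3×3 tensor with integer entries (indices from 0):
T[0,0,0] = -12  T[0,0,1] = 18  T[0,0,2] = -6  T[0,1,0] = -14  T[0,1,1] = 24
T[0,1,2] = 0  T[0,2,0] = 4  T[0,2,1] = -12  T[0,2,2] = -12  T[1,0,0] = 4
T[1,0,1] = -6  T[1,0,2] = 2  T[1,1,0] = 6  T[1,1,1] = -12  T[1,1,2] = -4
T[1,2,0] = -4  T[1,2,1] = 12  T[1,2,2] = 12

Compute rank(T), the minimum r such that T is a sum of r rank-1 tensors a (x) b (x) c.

Lower bound: in the mode-2 unfolding of T (rows indexed by j, columns by (i,k)) the 2×2 minor on rows j ∈ {0, 1}, columns (i,k) ∈ {(0,0), (0,1)} is det [[-12, 18], [-14, 24]] = -36 ≠ 0, so that unfolding has rank ≥ 2 and hence rank(T) ≥ 2 (CP rank is at least every unfolding rank, though it can be larger).
Upper bound: with S_k = T[:,:,k], the two rank-1 terms a₁b₁ᵀ, a₂b₂ᵀ are the rank-1 members of the pencil x·S₀ + y·S₁.
The 2×2 minor of x·S₀ + y·S₁ on rows {0,1}, columns {0,1} is −16·x² + 72·xy − 72·y² = (-8)·(2·x − 3·y)(x − 3·y), vanishing at (x:y) = (3:2) and (3:1).
M₁ = 3·S₀ + 2·S₁ = [[0, 6, -12], [0, -6, 12]] = 6·(1, -1)(0, 1, -2)ᵀ and M₂ = 3·S₀ + S₁ = [[-18, -18, 0], [6, 6, 0]] = (-6)·(3, -1)(1, 1, 0)ᵀ, so take a₁ = (1, -1), b₁ = (0, 1, -2), a₂ = (3, -1), b₂ = (1, 1, 0).
Each slice is an integer combination of E₁ = a₁b₁ᵀ and E₂ = a₂b₂ᵀ: S₀ = −2·E₁ − 4·E₂, S₁ = 6·E₁ + 6·E₂, S₂ = 6·E₁ − 2·E₂; reading off coefficients, c₁ = (-2, 6, 6) and c₂ = (-4, 6, -2).
Hence T = (1, -1) (x) (0, 1, -2) (x) (-2, 6, 6) + (3, -1) (x) (1, 1, 0) (x) (-4, 6, -2), so rank(T) ≤ 2.
These bounds meet, so rank(T) = 2.

2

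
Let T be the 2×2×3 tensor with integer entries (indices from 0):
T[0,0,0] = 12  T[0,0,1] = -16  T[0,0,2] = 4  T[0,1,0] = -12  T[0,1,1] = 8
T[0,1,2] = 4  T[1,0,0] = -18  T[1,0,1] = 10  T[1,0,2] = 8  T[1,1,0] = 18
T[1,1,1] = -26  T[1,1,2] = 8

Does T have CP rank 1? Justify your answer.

The mode-2 unfolding of T (rows indexed by j, columns by (i,k) = (0,0), (0,1), (0,2), (1,0), (1,1), (1,2)) is [[12, -16, 4, -18, 10, 8], [-12, 8, 4, 18, -26, 8]].
There the 2×2 minor on rows j ∈ {0, 1}, columns (i,k) ∈ {(0,0), (0,1)} is det [[12, -16], [-12, 8]] = -96 ≠ 0, so this unfolding has rank ≥ 2; CP rank is at least every unfolding rank, so rank(T) ≥ 2.
In particular rank(T) ≥ 2 > 1, so T is not rank-1.

No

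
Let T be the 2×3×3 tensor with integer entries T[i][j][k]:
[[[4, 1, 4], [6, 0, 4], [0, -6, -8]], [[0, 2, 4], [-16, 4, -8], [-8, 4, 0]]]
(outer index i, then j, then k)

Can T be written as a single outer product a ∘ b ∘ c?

No

The mode-2 unfolding of T (rows indexed by j, columns by (i,k) = (0,0), (0,1), (0,2), (1,0), (1,1), (1,2)) is [[4, 1, 4, 0, 2, 4], [6, 0, 4, -16, 4, -8], [0, -6, -8, -8, 4, 0]].
There the 3×3 minor on rows j ∈ {0, 1, 2}, columns (i,k) ∈ {(0,0), (0,1), (1,0)} is det [[4, 1, 0], [6, 0, -16], [0, -6, -8]] = -336 ≠ 0, so this unfolding has rank ≥ 3; CP rank is at least every unfolding rank, so rank(T) ≥ 3.
In particular rank(T) ≥ 3 > 1, so T is not rank-1.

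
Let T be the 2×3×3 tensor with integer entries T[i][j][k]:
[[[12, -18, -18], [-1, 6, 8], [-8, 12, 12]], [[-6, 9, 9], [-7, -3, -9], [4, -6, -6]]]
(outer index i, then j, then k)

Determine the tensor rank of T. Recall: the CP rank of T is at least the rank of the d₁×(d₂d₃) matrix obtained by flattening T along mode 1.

Lower bound: in the mode-2 unfolding of T (rows indexed by j, columns by (i,k)) the 2×2 minor on rows j ∈ {0, 1}, columns (i,k) ∈ {(0,0), (0,1)} is det [[12, -18], [-1, 6]] = 54 ≠ 0, so that unfolding has rank ≥ 2 and hence rank(T) ≥ 2 (CP rank is at least every unfolding rank, though it can be larger).
Upper bound: with S_k = T[:,:,k], the two rank-1 terms a₁b₁ᵀ, a₂b₂ᵀ are the rank-1 members of the pencil x·S₀ + y·S₁.
The 2×2 minor of x·S₀ + y·S₁ on rows {0,1}, columns {0,1} is −90·x² + 135·xy = (-45)·(2·x − 3·y)(x), vanishing at (x:y) = (3:2) and (0:1).
M₁ = 3·S₀ + 2·S₁ = [[0, 9, 0], [0, -27, 0]] = 9·(1, -3)(0, 1, 0)ᵀ and M₂ = S₁ = [[-18, 6, 12], [9, -3, -6]] = (-3)·(2, -1)(3, -1, -2)ᵀ, so take a₁ = (1, -3), b₁ = (0, 1, 0), a₂ = (2, -1), b₂ = (3, -1, -2).
Each slice is an integer combination of E₁ = a₁b₁ᵀ and E₂ = a₂b₂ᵀ: S₀ = 3·E₁ + 2·E₂, S₁ = −3·E₂, S₂ = 2·E₁ − 3·E₂; reading off coefficients, c₁ = (3, 0, 2) and c₂ = (2, -3, -3).
Hence T = (1, -3) ⊗ (0, 1, 0) ⊗ (3, 0, 2) + (2, -1) ⊗ (3, -1, -2) ⊗ (2, -3, -3), so rank(T) ≤ 2.
These bounds meet, so rank(T) = 2.

2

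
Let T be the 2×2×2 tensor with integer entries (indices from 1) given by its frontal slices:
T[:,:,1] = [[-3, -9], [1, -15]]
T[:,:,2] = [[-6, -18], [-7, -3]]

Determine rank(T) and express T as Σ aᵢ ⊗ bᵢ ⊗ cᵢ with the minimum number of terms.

Lower bound: in the mode-3 unfolding of T (rows indexed by k, columns by (i,j)) the 2×2 minor on rows k ∈ {1, 2}, columns (i,j) ∈ {(1,1), (2,1)} is det [[-3, 1], [-6, -7]] = 27 ≠ 0, so that unfolding has rank ≥ 2 and hence rank(T) ≥ 2 (CP rank is at least every unfolding rank, though it can be larger).
Upper bound: with S_k = T[:,:,k], the two rank-1 terms a₁b₁ᵀ, a₂b₂ᵀ are the rank-1 members of the pencil x·S₁ + y·S₂.
det(x·S₁ + y·S₂) is 54·x² + 54·xy − 108·y² = 54·(x + 2·y)(x − y), vanishing at (x:y) = (2:-1) and (1:1).
M₁ = 2·S₁ − S₂ = [[0, 0], [9, -27]] = 9·(0, 1)(1, -3)ᵀ and M₂ = S₁ + S₂ = [[-9, -27], [-6, -18]] = (-3)·(3, 2)(1, 3)ᵀ, so take a₁ = (0, 1), b₁ = (1, -3), a₂ = (3, 2), b₂ = (1, 3).
Each slice is an integer combination of E₁ = a₁b₁ᵀ and E₂ = a₂b₂ᵀ: S₁ = 3·E₁ − E₂, S₂ = −3·E₁ − 2·E₂; reading off coefficients, c₁ = (3, -3) and c₂ = (-1, -2).
Hence T = (0, 1) ⊗ (1, -3) ⊗ (3, -3) + (3, 2) ⊗ (1, 3) ⊗ (-1, -2), so rank(T) ≤ 2.
These bounds meet, so rank(T) = 2.

rank(T) = 2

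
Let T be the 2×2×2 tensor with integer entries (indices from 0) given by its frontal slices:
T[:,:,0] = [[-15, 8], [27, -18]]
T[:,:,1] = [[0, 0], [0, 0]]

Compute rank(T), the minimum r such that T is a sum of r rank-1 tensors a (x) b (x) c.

2

Lower bound: the mode-2 unfolding of T (rows indexed by j, columns by (i,k) = (0,0), (0,1), (1,0), (1,1)) is [[-15, 0, 27, 0], [8, 0, -18, 0]].
There the 2×2 minor on rows j ∈ {0, 1}, columns (i,k) ∈ {(0,0), (1,0)} is det [[-15, 27], [8, -18]] = 54 ≠ 0, so this unfolding has rank ≥ 2; CP rank is at least every unfolding rank, so rank(T) ≥ 2. (Flattening ranks never certify an upper bound on CP rank; for that we must actually write T with 2 rank-1 terms.)
Upper bound — finding two terms. Every mode-3 slice of T is a multiple of one matrix: T[:,:,k] = c[k]·M with c = [1, 0] and M = [[-15, 8], [27, -18]] (rows indexed by i, columns by j). So it suffices to write M as a sum of two rank-1 matrices.
Splitting M by its rows (i = 0, 1), M = [1, 0][-15, 8]ᵀ + [0, 1][27, -18]ᵀ.
Hence T = [1, 0] (x) [-15, 8] (x) [1, 0] + [0, 1] (x) [27, -18] (x) [1, 0], so rank(T) ≤ 2.
These bounds meet, so rank(T) = 2.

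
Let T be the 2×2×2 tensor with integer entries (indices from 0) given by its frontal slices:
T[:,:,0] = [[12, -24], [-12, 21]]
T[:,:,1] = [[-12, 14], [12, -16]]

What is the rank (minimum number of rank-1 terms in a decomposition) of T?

Lower bound: the mode-2 unfolding of T (rows indexed by j, columns by (i,k) = (0,0), (0,1), (1,0), (1,1)) is [[12, -12, -12, 12], [-24, 14, 21, -16]].
There the 2×2 minor on rows j ∈ {0, 1}, columns (i,k) ∈ {(0,0), (0,1)} is det [[12, -12], [-24, 14]] = -120 ≠ 0, so this unfolding has rank ≥ 2; CP rank is at least every unfolding rank, so rank(T) ≥ 2. (Flattening ranks never certify an upper bound on CP rank; for that we must actually write T with 2 rank-1 terms.)
Upper bound — finding two terms. Write S_k = T[:,:,k] for the frontal slices: S₀ = [[12, -24], [-12, 21]], S₁ = [[-12, 14], [12, -16]].
If T = a₁ ⊗ b₁ ⊗ c₁ + a₂ ⊗ b₂ ⊗ c₂ then each S_k = c₁[k]·a₁b₁ᵀ + c₂[k]·a₂b₂ᵀ. S₀ and S₁ are linearly independent, so a₁b₁ᵀ and a₂b₂ᵀ must span the same plane of matrices: they are the rank-1 matrices of the form x·S₀ + y·S₁.
det(x·S₀ + y·S₁) is −36·x² + 12·xy + 24·y² = (-12)·(3·x + 2·y)(x − y), vanishing at (x:y) = (2:-3) and (1:1).
M₁ = 2·S₀ − 3·S₁ = [[60, -90], [-60, 90]] = 30·[1, -1][2, -3]ᵀ and M₂ = S₀ + S₁ = [[0, -10], [0, 5]] = (-5)·[2, -1][0, 1]ᵀ, so take a₁ = [1, -1], b₁ = [2, -3], a₂ = [2, -1], b₂ = [0, 1].
Each slice is an integer combination of E₁ = a₁b₁ᵀ and E₂ = a₂b₂ᵀ: S₀ = 6·E₁ − 3·E₂, S₁ = −6·E₁ − 2·E₂; reading off coefficients, c₁ = [6, -6] and c₂ = [-3, -2].
Hence T = [1, -1] ⊗ [2, -3] ⊗ [6, -6] + [2, -1] ⊗ [0, 1] ⊗ [-3, -2], so rank(T) ≤ 2.
These bounds meet, so rank(T) = 2.

2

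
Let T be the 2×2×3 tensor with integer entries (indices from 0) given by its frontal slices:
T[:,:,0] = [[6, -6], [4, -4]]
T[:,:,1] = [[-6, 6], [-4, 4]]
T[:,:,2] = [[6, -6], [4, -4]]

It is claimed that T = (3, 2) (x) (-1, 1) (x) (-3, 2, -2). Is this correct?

Reconstruct entry (0,0,0) from the claimed factors: Σₗ aₗ[0]bₗ[0]cₗ[0] = (3)·(-1)·(-3) = 9, but T[0,0,0] = 6. The claim is false.

No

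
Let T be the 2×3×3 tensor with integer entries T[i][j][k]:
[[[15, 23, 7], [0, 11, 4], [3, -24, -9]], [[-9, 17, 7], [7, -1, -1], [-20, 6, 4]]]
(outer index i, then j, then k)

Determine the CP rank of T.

2

Lower bound: the mode-1 unfolding of T (rows indexed by i, columns by (j,k) = (0,0), (0,1), (0,2), (1,0), (1,1), (1,2), (2,0), (2,1), (2,2)) is [[15, 23, 7, 0, 11, 4, 3, -24, -9], [-9, 17, 7, 7, -1, -1, -20, 6, 4]].
There the 2×2 minor on rows i ∈ {0, 1}, columns (j,k) ∈ {(0,0), (0,1)} is det [[15, 23], [-9, 17]] = 462 ≠ 0, so this unfolding has rank ≥ 2; CP rank is at least every unfolding rank, so rank(T) ≥ 2. (Flattening ranks never certify an upper bound on CP rank; for that we must actually write T with 2 rank-1 terms.)
Upper bound — finding two terms. Write S_k = T[:,:,k] for the frontal slices: S₀ = [[15, 0, 3], [-9, 7, -20]], S₁ = [[23, 11, -24], [17, -1, 6]], S₂ = [[7, 4, -9], [7, -1, 4]].
If T = a₁ ∘ b₁ ∘ c₁ + a₂ ∘ b₂ ∘ c₂ then each S_k = c₁[k]·a₁b₁ᵀ + c₂[k]·a₂b₂ᵀ. S₀ and S₁ are linearly independent, so a₁b₁ᵀ and a₂b₂ᵀ must span the same plane of matrices: they are the rank-1 matrices of the form x·S₀ + y·S₁.
The 2×2 minor of x·S₀ + y·S₁ on rows {0,1}, columns {0,1} is 105·x² + 245·xy − 210·y² = 35·(x + 3·y)(3·x − 2·y), vanishing at (x:y) = (3:-1) and (2:3).
M₁ = 3·S₀ − S₁ = [[22, -11, 33], [-44, 22, -66]] = 11·(1, -2)(2, -1, 3)ᵀ and M₂ = 2·S₀ + 3·S₁ = [[99, 33, -66], [33, 11, -22]] = 11·(3, 1)(3, 1, -2)ᵀ, so take a₁ = (1, -2), b₁ = (2, -1, 3), a₂ = (3, 1), b₂ = (3, 1, -2).
Each slice is an integer combination of E₁ = a₁b₁ᵀ and E₂ = a₂b₂ᵀ: S₀ = 3·E₁ + E₂, S₁ = −2·E₁ + 3·E₂, S₂ = −E₁ + E₂; reading off coefficients, c₁ = (3, -2, -1) and c₂ = (1, 3, 1).
Hence T = (1, -2) ∘ (2, -1, 3) ∘ (3, -2, -1) + (3, 1) ∘ (3, 1, -2) ∘ (1, 3, 1), so rank(T) ≤ 2.
These bounds meet, so rank(T) = 2.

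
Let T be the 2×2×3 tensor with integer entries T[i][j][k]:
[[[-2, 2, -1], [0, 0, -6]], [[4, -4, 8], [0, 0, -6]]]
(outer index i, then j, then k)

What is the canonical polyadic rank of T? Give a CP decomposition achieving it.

Lower bound: the mode-2 unfolding of T (rows indexed by j, columns by (i,k) = (0,0), (0,1), (0,2), (1,0), (1,1), (1,2)) is [[-2, 2, -1, 4, -4, 8], [0, 0, -6, 0, 0, -6]].
There the 2×2 minor on rows j ∈ {0, 1}, columns (i,k) ∈ {(0,0), (0,2)} is det [[-2, -1], [0, -6]] = 12 ≠ 0, so this unfolding has rank ≥ 2; CP rank is at least every unfolding rank, so rank(T) ≥ 2. (This is only a lower bound: in general the CP rank may exceed every unfolding rank, so we still need to exhibit 2 rank-1 terms summing to T.)
Upper bound — finding two terms. Write S_k = T[:,:,k] for the frontal slices: S₀ = [[-2, 0], [4, 0]], S₁ = [[2, 0], [-4, 0]], S₂ = [[-1, -6], [8, -6]].
If T = a₁ (x) b₁ (x) c₁ + a₂ (x) b₂ (x) c₂ then each S_k = c₁[k]·a₁b₁ᵀ + c₂[k]·a₂b₂ᵀ. S₀ and S₂ are linearly independent, so a₁b₁ᵀ and a₂b₂ᵀ must span the same plane of matrices: they are the rank-1 matrices of the form x·S₀ + y·S₂.
det(x·S₀ + y·S₂) is 36·xy + 54·y² = 18·(2·x + 3·y)(y), vanishing at (x:y) = (3:-2) and (1:0).
M₁ = 3·S₀ − 2·S₂ = [[-4, 12], [-4, 12]] = (-4)·(1, 1)(1, -3)ᵀ and M₂ = S₀ = [[-2, 0], [4, 0]] = (-2)·(1, -2)(1, 0)ᵀ, so take a₁ = (1, 1), b₁ = (1, -3), a₂ = (1, -2), b₂ = (1, 0).
Each slice is an integer combination of E₁ = a₁b₁ᵀ and E₂ = a₂b₂ᵀ: S₀ = −2·E₂, S₁ = 2·E₂, S₂ = 2·E₁ − 3·E₂; reading off coefficients, c₁ = (0, 0, 2) and c₂ = (-2, 2, -3).
Hence T = (1, 1) (x) (1, -3) (x) (0, 0, 2) + (1, -2) (x) (1, 0) (x) (-2, 2, -3), so rank(T) ≤ 2.
These bounds meet, so rank(T) = 2.

rank(T) = 2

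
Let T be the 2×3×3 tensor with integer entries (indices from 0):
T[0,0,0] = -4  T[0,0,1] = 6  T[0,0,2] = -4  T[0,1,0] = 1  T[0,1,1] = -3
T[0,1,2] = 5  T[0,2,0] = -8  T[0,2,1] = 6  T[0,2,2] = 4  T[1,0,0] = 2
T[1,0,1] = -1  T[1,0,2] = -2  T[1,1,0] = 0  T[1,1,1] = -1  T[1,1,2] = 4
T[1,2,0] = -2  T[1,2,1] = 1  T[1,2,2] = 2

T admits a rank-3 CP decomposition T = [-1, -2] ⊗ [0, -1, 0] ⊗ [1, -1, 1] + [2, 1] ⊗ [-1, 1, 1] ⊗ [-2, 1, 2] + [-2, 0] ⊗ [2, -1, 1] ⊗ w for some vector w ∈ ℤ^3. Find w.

Subtract the known terms from T to get the rank-1 residual R = [-2, 0] ⊗ [2, -1, 1] ⊗ w, so R[i,j,k] = a[i]·b[j]·w[k]. Pick indices with nonzero a[0]·b[0] = (-2)·(2) = -4. Only the fibre through (0,0,·) is needed: R[0,0,:] = T[0,0,:] − Σₗ aₗ[0]bₗ[0]cₗ = [-4, 6, -4] − (-1)·(0)·[1, -1, 1] − (2)·(-1)·[-2, 1, 2] = [-8, 8, 0]. Then w[k] = R[0,0,k] / -4 for each k, giving w = [-8, 8, 0] / -4 = [2, -2, 0].

w = [2, -2, 0]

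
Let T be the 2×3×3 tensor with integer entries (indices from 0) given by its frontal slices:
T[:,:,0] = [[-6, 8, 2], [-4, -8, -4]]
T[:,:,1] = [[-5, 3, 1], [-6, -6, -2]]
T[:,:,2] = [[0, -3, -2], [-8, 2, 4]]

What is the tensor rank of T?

3

Lower bound: the mode-2 unfolding of T (rows indexed by j, columns by (i,k) = (0,0), (0,1), (0,2), (1,0), (1,1), (1,2)) is [[-6, -5, 0, -4, -6, -8], [8, 3, -3, -8, -6, 2], [2, 1, -2, -4, -2, 4]].
There the 3×3 minor on rows j ∈ {0, 1, 2}, columns (i,k) ∈ {(0,0), (0,1), (0,2)} is det [[-6, -5, 0], [8, 3, -3], [2, 1, -2]] = -32 ≠ 0, so this unfolding has rank ≥ 3; CP rank is at least every unfolding rank, so rank(T) ≥ 3. (Flattening ranks never certify an upper bound on CP rank; for that we must actually write T with 3 rank-1 terms.)
Upper bound: T is a sum of 3 rank-1 terms, T = [1, -2] (x) [1, -1, -1] (x) [-2, -1, 2] + [1, 0] (x) [0, 1, 0] (x) [8, 4, 0] + [1, 2] (x) [2, 1, 0] (x) [-2, -2, -1] (one valid choice — decompositions are not unique — normalised so each a, b is primitive with positive first nonzero entry; check it by expanding all entries), so rank(T) ≤ 3.
These bounds meet, so rank(T) = 3.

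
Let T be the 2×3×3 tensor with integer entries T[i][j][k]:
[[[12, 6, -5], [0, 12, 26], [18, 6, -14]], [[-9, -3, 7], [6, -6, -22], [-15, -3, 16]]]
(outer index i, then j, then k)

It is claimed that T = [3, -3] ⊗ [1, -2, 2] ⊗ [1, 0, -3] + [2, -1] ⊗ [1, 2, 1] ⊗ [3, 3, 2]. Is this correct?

Reconstruct entry (0,0,0) from the claimed factors: Σₗ aₗ[0]bₗ[0]cₗ[0] = (3)·(1)·(1) + (2)·(1)·(3) = 9, but T[0,0,0] = 12. The claim is false.

No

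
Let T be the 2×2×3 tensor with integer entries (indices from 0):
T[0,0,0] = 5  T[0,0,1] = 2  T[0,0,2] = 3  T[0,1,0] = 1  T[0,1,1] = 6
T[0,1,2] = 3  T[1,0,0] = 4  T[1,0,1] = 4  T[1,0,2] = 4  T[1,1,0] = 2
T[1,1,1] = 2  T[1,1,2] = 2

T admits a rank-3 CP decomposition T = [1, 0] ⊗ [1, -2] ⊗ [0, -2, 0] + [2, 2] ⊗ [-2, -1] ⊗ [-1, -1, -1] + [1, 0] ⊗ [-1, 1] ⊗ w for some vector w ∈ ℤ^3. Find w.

w = [-1, 0, 1]

Subtract the known terms from T to get the rank-1 residual R = [1, 0] ⊗ [-1, 1] ⊗ w, so R[i,j,k] = a[i]·b[j]·w[k]. Pick indices with nonzero a[0]·b[0] = (1)·(-1) = -1. Only the fibre through (0,0,·) is needed: R[0,0,:] = T[0,0,:] − Σₗ aₗ[0]bₗ[0]cₗ = [5, 2, 3] − (1)·(1)·[0, -2, 0] − (2)·(-2)·[-1, -1, -1] = [1, 0, -1]. Then w[k] = R[0,0,k] / -1 for each k, giving w = [1, 0, -1] / -1 = [-1, 0, 1].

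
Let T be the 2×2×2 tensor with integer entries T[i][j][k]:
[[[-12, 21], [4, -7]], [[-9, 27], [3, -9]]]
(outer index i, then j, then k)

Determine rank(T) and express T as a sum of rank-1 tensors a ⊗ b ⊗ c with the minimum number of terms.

rank(T) = 2

Lower bound: the mode-3 unfolding of T (rows indexed by k, columns by (i,j) = (0,0), (0,1), (1,0), (1,1)) is [[-12, 4, -9, 3], [21, -7, 27, -9]].
There the 2×2 minor on rows k ∈ {0, 1}, columns (i,j) ∈ {(0,0), (1,0)} is det [[-12, -9], [21, 27]] = -135 ≠ 0, so this unfolding has rank ≥ 2; CP rank is at least every unfolding rank, so rank(T) ≥ 2. (This is only a lower bound: in general the CP rank may exceed every unfolding rank, so we still need to exhibit 2 rank-1 terms summing to T.)
Upper bound — finding two terms. Every mode-2 slice of T is a multiple of one matrix: T[:,j,:] = b[j]·M with b = (3, -1) and M = [[-4, 7], [-3, 9]] (rows indexed by i, columns by k). So it suffices to write M as a sum of two rank-1 matrices.
Splitting M by its rows (i = 0, 1), M = (1, 0)(-4, 7)ᵀ + (0, 1)(-3, 9)ᵀ.
Hence T = (1, 0) ⊗ (3, -1) ⊗ (-4, 7) + (0, 1) ⊗ (3, -1) ⊗ (-3, 9), so rank(T) ≤ 2.
These bounds meet, so rank(T) = 2.
Check entry T[0,0,1] = 21: (1)·(3)·(7) + (0)·(3)·(9) = 21.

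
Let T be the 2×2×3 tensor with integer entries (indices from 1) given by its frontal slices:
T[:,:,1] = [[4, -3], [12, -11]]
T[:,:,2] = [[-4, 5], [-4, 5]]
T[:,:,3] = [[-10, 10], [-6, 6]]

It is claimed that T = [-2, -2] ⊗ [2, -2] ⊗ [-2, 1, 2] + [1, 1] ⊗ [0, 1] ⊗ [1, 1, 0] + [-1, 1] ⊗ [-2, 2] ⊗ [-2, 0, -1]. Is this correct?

Reconstruct entrywise from the claimed factors. For example, T[1,2,1] = -3 and Σₗ aₗ[1]bₗ[2]cₗ[1] = (-2)·(-2)·(-2) + (1)·(1)·(1) + (-1)·(2)·(-2) = -3; checking all 12 entries, every one matches. The claim holds.

Yes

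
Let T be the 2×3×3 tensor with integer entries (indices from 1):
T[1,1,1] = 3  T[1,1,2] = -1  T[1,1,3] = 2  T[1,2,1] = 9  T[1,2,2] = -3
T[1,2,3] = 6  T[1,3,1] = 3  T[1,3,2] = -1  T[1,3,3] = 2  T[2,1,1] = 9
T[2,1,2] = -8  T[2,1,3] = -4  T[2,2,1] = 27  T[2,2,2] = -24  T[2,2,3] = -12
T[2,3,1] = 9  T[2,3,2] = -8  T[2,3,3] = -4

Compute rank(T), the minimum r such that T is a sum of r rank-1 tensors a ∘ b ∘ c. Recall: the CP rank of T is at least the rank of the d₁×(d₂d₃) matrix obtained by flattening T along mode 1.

Lower bound: the mode-1 unfolding of T (rows indexed by i, columns by (j,k) = (1,1), (1,2), (1,3), (2,1), (2,2), (2,3), (3,1), (3,2), (3,3)) is [[3, -1, 2, 9, -3, 6, 3, -1, 2], [9, -8, -4, 27, -24, -12, 9, -8, -4]].
There the 2×2 minor on rows i ∈ {1, 2}, columns (j,k) ∈ {(1,1), (1,2)} is det [[3, -1], [9, -8]] = -15 ≠ 0, so this unfolding has rank ≥ 2; CP rank is at least every unfolding rank, so rank(T) ≥ 2. (Flattening ranks never certify an upper bound on CP rank; for that we must actually write T with 2 rank-1 terms.)
Upper bound — finding two terms. Every mode-2 slice of T is a multiple of one matrix: T[:,j,:] = b[j]·M with b = [1, 3, 1] and M = [[3, -1, 2], [9, -8, -4]] (rows indexed by i, columns by k). So it suffices to write M as a sum of two rank-1 matrices.
Splitting M by its rows (i = 1, 2), M = [1, 0][3, -1, 2]ᵀ + [0, 1][9, -8, -4]ᵀ.
Hence T = [1, 0] ∘ [1, 3, 1] ∘ [3, -1, 2] + [0, 1] ∘ [1, 3, 1] ∘ [9, -8, -4], so rank(T) ≤ 2.
These bounds meet, so rank(T) = 2.
Check entry T[1,2,2] = -3: (1)·(3)·(-1) + (0)·(3)·(-8) = -3.

2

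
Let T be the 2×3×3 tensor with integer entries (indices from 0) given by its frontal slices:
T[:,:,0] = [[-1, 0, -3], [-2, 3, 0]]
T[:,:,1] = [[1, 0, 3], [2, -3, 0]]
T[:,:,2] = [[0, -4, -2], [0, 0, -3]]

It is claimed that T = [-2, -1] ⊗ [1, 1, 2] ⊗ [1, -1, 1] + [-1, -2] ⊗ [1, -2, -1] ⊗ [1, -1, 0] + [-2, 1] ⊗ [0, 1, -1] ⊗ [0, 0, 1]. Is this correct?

No

Reconstruct entry (0,0,0) from the claimed factors: Σₗ aₗ[0]bₗ[0]cₗ[0] = (-2)·(1)·(1) + (-1)·(1)·(1) + (-2)·(0)·(0) = -3, but T[0,0,0] = -1. The claim is false.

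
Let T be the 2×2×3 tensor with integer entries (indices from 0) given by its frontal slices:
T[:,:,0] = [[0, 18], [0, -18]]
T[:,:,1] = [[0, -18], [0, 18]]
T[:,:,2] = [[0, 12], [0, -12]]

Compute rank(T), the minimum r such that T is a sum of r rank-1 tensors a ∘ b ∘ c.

1

Lower bound: T ≠ 0 (e.g. T[0,1,0] = 18), so rank(T) ≥ 1.
Upper bound: the mode-1 fibre T[:,1,0] = [18, -18] gives a = [1, -1] (primitive direction); the mode-2 fibre T[0,:,0] = [0, 18] gives b = [0, 1]; then c[k] = T[0,1,k] / (a[0]·b[1]) = [18, -18, 12] / 1 = [18, -18, 12].
Expanding [1, -1] ∘ [0, 1] ∘ [18, -18, 12] reproduces all 12 entries of T, so T = [1, -1] ∘ [0, 1] ∘ [18, -18, 12] and rank(T) ≤ 1.
These bounds meet, so rank(T) = 1.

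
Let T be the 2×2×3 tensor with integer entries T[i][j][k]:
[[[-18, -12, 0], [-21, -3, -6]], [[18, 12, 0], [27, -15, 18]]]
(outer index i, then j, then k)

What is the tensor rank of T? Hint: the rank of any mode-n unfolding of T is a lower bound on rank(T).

2

Lower bound: in the mode-2 unfolding of T (rows indexed by j, columns by (i,k)) the 2×2 minor on rows j ∈ {0, 1}, columns (i,k) ∈ {(0,0), (0,1)} is det [[-18, -12], [-21, -3]] = -198 ≠ 0, so that unfolding has rank ≥ 2 and hence rank(T) ≥ 2 (CP rank is at least every unfolding rank, though it can be larger).
Upper bound: with S_k = T[:,:,k], the two rank-1 terms a₁b₁ᵀ, a₂b₂ᵀ are the rank-1 members of the pencil x·S₀ + y·S₁.
det(x·S₀ + y·S₁) is −108·x² + 252·xy + 216·y² = (-36)·(x − 3·y)(3·x + 2·y), vanishing at (x:y) = (3:1) and (2:-3).
M₁ = 3·S₀ + S₁ = [[-66, -66], [66, 66]] = (-66)·[1, -1][1, 1]ᵀ and M₂ = 2·S₀ − 3·S₁ = [[0, -33], [0, 99]] = (-33)·[1, -3][0, 1]ᵀ, so take a₁ = [1, -1], b₁ = [1, 1], a₂ = [1, -3], b₂ = [0, 1].
Each slice is an integer combination of E₁ = a₁b₁ᵀ and E₂ = a₂b₂ᵀ: S₀ = −18·E₁ − 3·E₂, S₁ = −12·E₁ + 9·E₂, S₂ = −6·E₂; reading off coefficients, c₁ = [-18, -12, 0] and c₂ = [-3, 9, -6].
Hence T = [1, -1] ⊗ [1, 1] ⊗ [-18, -12, 0] + [1, -3] ⊗ [0, 1] ⊗ [-3, 9, -6], so rank(T) ≤ 2.
These bounds meet, so rank(T) = 2.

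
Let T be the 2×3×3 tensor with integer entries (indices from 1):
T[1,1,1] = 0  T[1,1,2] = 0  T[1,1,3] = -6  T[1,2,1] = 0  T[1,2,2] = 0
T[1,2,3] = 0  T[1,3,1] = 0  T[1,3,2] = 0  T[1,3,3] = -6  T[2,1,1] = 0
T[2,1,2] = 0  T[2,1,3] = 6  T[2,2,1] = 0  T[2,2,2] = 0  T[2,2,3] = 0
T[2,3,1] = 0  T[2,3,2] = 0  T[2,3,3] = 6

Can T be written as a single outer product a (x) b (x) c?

If T = a (x) b (x) c then every fibre of T is a multiple of the corresponding factor, so read the factors off the fibres through the nonzero entry T[1,1,3] = -6.
The mode-1 fibre T[:,1,3] = [-6, 6] gives a = [1, -1] (primitive direction); the mode-2 fibre T[1,:,3] = [-6, 0, -6] gives b = [1, 0, 1]; then c[k] = T[1,1,k] / (a[1]·b[1]) = [0, 0, -6] / 1 = [0, 0, -6].
Expanding [1, -1] (x) [1, 0, 1] (x) [0, 0, -6] reproduces all 18 entries of T, so T = [1, -1] (x) [1, 0, 1] (x) [0, 0, -6] and rank(T) ≤ 1.
Equivalently every frontal slice T[:,:,k] is c[k] times the rank-1 matrix [1, -1] (x) [1, 0, 1]. So T has rank 1 (it is nonzero).

Yes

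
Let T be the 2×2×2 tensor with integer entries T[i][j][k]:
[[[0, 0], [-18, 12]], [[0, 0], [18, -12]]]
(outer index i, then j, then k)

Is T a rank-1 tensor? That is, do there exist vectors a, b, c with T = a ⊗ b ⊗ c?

The mode-1 fibre T[:,1,0] = [-18, 18] gives a = (1, -1) (primitive direction); the mode-2 fibre T[0,:,0] = [0, -18] gives b = (0, 1); then c[k] = T[0,1,k] / (a[0]·b[1]) = [-18, 12] / 1 = (-18, 12).
Expanding (1, -1) ⊗ (0, 1) ⊗ (-18, 12) reproduces all 8 entries of T, so T = (1, -1) ⊗ (0, 1) ⊗ (-18, 12) and rank(T) ≤ 1.
Equivalently every frontal slice T[:,:,k] is c[k] times the rank-1 matrix (1, -1) ⊗ (0, 1). So T has rank 1 (it is nonzero).

Yes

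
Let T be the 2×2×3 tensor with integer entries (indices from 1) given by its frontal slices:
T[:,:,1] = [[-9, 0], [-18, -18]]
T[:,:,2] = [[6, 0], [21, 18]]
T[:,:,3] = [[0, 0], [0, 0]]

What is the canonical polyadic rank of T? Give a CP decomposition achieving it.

Lower bound: in the mode-3 unfolding of T (rows indexed by k, columns by (i,j)) the 2×2 minor on rows k ∈ {1, 2}, columns (i,j) ∈ {(1,1), (2,1)} is det [[-9, -18], [6, 21]] = -81 ≠ 0, so that unfolding has rank ≥ 2 and hence rank(T) ≥ 2 (CP rank is at least every unfolding rank, though it can be larger).
Upper bound: with S_k = T[:,:,k], the two rank-1 terms a₁b₁ᵀ, a₂b₂ᵀ are the rank-1 members of the pencil x·S₁ + y·S₂.
det(x·S₁ + y·S₂) is 162·x² − 270·xy + 108·y² = 54·(3·x − 2·y)(x − y), vanishing at (x:y) = (2:3) and (1:1).
M₁ = 2·S₁ + 3·S₂ = [[0, 0], [27, 18]] = 9·[0, 1][3, 2]ᵀ and M₂ = S₁ + S₂ = [[-3, 0], [3, 0]] = (-3)·[1, -1][1, 0]ᵀ, so take a₁ = [0, 1], b₁ = [3, 2], a₂ = [1, -1], b₂ = [1, 0].
Each slice is an integer combination of E₁ = a₁b₁ᵀ and E₂ = a₂b₂ᵀ: S₁ = −9·E₁ − 9·E₂, S₂ = 9·E₁ + 6·E₂, S₃ = 0; reading off coefficients, c₁ = [-9, 9, 0] and c₂ = [-9, 6, 0].
Hence T = [0, 1] ∘ [3, 2] ∘ [-9, 9, 0] + [1, -1] ∘ [1, 0] ∘ [-9, 6, 0], so rank(T) ≤ 2.
These bounds meet, so rank(T) = 2.

rank(T) = 2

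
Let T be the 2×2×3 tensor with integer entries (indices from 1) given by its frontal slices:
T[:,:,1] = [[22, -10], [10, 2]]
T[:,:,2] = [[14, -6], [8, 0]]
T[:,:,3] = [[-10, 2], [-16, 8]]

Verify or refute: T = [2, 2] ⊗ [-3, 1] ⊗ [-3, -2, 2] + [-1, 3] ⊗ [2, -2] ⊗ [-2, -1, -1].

No

Reconstruct entry (2,1,1) from the claimed factors: Σₗ aₗ[2]bₗ[1]cₗ[1] = (2)·(-3)·(-3) + (3)·(2)·(-2) = 6, but T[2,1,1] = 10. The claim is false.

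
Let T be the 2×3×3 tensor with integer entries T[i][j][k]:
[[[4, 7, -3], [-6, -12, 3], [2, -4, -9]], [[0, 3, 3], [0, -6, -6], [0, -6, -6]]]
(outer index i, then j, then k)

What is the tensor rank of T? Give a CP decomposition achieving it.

rank(T) = 2

Lower bound: the mode-3 unfolding of T (rows indexed by k, columns by (i,j) = (0,0), (0,1), (0,2), (1,0), (1,1), (1,2)) is [[4, -6, 2, 0, 0, 0], [7, -12, -4, 3, -6, -6], [-3, 3, -9, 3, -6, -6]].
There the 2×2 minor on rows k ∈ {0, 1}, columns (i,j) ∈ {(0,0), (0,1)} is det [[4, -6], [7, -12]] = -6 ≠ 0, so this unfolding has rank ≥ 2; CP rank is at least every unfolding rank, so rank(T) ≥ 2. (Flattening ranks never certify an upper bound on CP rank; for that we must actually write T with 2 rank-1 terms.)
Upper bound — finding two terms. Write S_k = T[:,:,k] for the frontal slices: S₀ = [[4, -6, 2], [0, 0, 0]], S₁ = [[7, -12, -4], [3, -6, -6]], S₂ = [[-3, 3, -9], [3, -6, -6]].
If T = a₁ (x) b₁ (x) c₁ + a₂ (x) b₂ (x) c₂ then each S_k = c₁[k]·a₁b₁ᵀ + c₂[k]·a₂b₂ᵀ. S₀ and S₁ are linearly independent, so a₁b₁ᵀ and a₂b₂ᵀ must span the same plane of matrices: they are the rank-1 matrices of the form x·S₀ + y·S₁.
The 2×2 minor of x·S₀ + y·S₁ on rows {0,1}, columns {0,1} is −6·xy − 6·y² = (-6)·(y)(x + y), vanishing at (x:y) = (1:0) and (1:-1).
M₁ = S₀ = [[4, -6, 2], [0, 0, 0]] = 2·(1, 0)(2, -3, 1)ᵀ and M₂ = S₀ − S₁ = [[-3, 6, 6], [-3, 6, 6]] = (-3)·(1, 1)(1, -2, -2)ᵀ, so take a₁ = (1, 0), b₁ = (2, -3, 1), a₂ = (1, 1), b₂ = (1, -2, -2).
Each slice is an integer combination of E₁ = a₁b₁ᵀ and E₂ = a₂b₂ᵀ: S₀ = 2·E₁, S₁ = 2·E₁ + 3·E₂, S₂ = −3·E₁ + 3·E₂; reading off coefficients, c₁ = (2, 2, -3) and c₂ = (0, 3, 3).
Hence T = (1, 0) (x) (2, -3, 1) (x) (2, 2, -3) + (1, 1) (x) (1, -2, -2) (x) (0, 3, 3), so rank(T) ≤ 2.
These bounds meet, so rank(T) = 2.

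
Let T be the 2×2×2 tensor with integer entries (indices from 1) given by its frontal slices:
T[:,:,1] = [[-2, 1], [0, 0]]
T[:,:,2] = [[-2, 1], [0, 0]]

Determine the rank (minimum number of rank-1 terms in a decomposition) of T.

1

Lower bound: T ≠ 0 (e.g. T[1,1,1] = -2), so rank(T) ≥ 1.
Upper bound: if T = a (x) b (x) c then every fibre of T is a multiple of the corresponding factor, so read the factors off the fibres through the nonzero entry T[1,1,1] = -2.
The mode-1 fibre T[:,1,1] = [-2, 0] gives a = [1, 0] (primitive direction); the mode-2 fibre T[1,:,1] = [-2, 1] gives b = [2, -1]; then c[k] = T[1,1,k] / (a[1]·b[1]) = [-2, -2] / 2 = [-1, -1].
Expanding [1, 0] (x) [2, -1] (x) [-1, -1] reproduces all 8 entries of T, so T = [1, 0] (x) [2, -1] (x) [-1, -1] and rank(T) ≤ 1.
These bounds meet, so rank(T) = 1.
Check entry T[1,2,2] = 1: (1)·(-1)·(-1) = 1.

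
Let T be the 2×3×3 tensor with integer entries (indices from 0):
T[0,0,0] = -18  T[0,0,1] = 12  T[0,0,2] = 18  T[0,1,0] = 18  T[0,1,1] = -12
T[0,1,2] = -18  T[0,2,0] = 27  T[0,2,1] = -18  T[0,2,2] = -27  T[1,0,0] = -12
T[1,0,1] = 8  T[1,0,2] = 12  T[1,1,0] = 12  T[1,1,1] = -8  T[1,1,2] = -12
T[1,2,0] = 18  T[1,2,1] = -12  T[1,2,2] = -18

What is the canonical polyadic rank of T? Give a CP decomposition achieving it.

rank(T) = 1

Lower bound: T ≠ 0 (e.g. T[0,0,0] = -18), so rank(T) ≥ 1.
Upper bound: if T = a ⊗ b ⊗ c then every fibre of T is a multiple of the corresponding factor, so read the factors off the fibres through the nonzero entry T[0,0,0] = -18.
The mode-1 fibre T[:,0,0] = [-18, -12] gives a = [3, 2] (primitive direction); the mode-2 fibre T[0,:,0] = [-18, 18, 27] gives b = [2, -2, -3]; then c[k] = T[0,0,k] / (a[0]·b[0]) = [-18, 12, 18] / 6 = [-3, 2, 3].
Expanding [3, 2] ⊗ [2, -2, -3] ⊗ [-3, 2, 3] reproduces all 18 entries of T, so T = [3, 2] ⊗ [2, -2, -3] ⊗ [-3, 2, 3] and rank(T) ≤ 1.
These bounds meet, so rank(T) = 1.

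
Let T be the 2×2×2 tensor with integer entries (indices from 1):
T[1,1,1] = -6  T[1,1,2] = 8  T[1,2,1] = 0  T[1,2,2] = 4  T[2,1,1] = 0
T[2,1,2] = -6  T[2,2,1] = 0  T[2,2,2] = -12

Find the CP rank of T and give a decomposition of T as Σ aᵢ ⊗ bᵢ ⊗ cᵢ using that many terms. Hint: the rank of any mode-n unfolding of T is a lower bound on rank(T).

Lower bound: the mode-2 unfolding of T (rows indexed by j, columns by (i,k) = (1,1), (1,2), (2,1), (2,2)) is [[-6, 8, 0, -6], [0, 4, 0, -12]].
There the 2×2 minor on rows j ∈ {1, 2}, columns (i,k) ∈ {(1,1), (1,2)} is det [[-6, 8], [0, 4]] = -24 ≠ 0, so this unfolding has rank ≥ 2; CP rank is at least every unfolding rank, so rank(T) ≥ 2. (Flattening ranks never certify an upper bound on CP rank; for that we must actually write T with 2 rank-1 terms.)
Upper bound — finding two terms. Write S_k = T[:,:,k] for the frontal slices: S₁ = [[-6, 0], [0, 0]], S₂ = [[8, 4], [-6, -12]].
If T = a₁ ⊗ b₁ ⊗ c₁ + a₂ ⊗ b₂ ⊗ c₂ then each S_k = c₁[k]·a₁b₁ᵀ + c₂[k]·a₂b₂ᵀ. S₁ and S₂ are linearly independent, so a₁b₁ᵀ and a₂b₂ᵀ must span the same plane of matrices: they are the rank-1 matrices of the form x·S₁ + y·S₂.
det(x·S₁ + y·S₂) is 72·xy − 72·y² = 72·(x − y)(y), vanishing at (x:y) = (1:1) and (1:0).
M₁ = S₁ + S₂ = [[2, 4], [-6, -12]] = 2·[1, -3][1, 2]ᵀ and M₂ = S₁ = [[-6, 0], [0, 0]] = (-6)·[1, 0][1, 0]ᵀ, so take a₁ = [1, -3], b₁ = [1, 2], a₂ = [1, 0], b₂ = [1, 0].
Each slice is an integer combination of E₁ = a₁b₁ᵀ and E₂ = a₂b₂ᵀ: S₁ = −6·E₂, S₂ = 2·E₁ + 6·E₂; reading off coefficients, c₁ = [0, 2] and c₂ = [-6, 6].
Hence T = [1, -3] ⊗ [1, 2] ⊗ [0, 2] + [1, 0] ⊗ [1, 0] ⊗ [-6, 6], so rank(T) ≤ 2.
These bounds meet, so rank(T) = 2.

rank(T) = 2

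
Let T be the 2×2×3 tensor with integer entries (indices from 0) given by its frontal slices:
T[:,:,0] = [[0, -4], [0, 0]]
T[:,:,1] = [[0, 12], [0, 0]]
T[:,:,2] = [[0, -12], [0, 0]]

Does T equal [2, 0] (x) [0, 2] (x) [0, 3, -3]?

No

Reconstruct entry (0,1,0) from the claimed factors: Σₗ aₗ[0]bₗ[1]cₗ[0] = (2)·(2)·(0) = 0, but T[0,1,0] = -4. The claim is false.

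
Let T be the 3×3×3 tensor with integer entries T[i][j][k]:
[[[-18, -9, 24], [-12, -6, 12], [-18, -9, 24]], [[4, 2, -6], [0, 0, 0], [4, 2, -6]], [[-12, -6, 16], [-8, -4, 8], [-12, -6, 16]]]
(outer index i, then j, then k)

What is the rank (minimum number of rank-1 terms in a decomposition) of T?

Lower bound: the mode-1 unfolding of T (rows indexed by i, columns by (j,k) = (0,0), (0,1), (0,2), (1,0), (1,1), (1,2), (2,0), (2,1), (2,2)) is [[-18, -9, 24, -12, -6, 12, -18, -9, 24], [4, 2, -6, 0, 0, 0, 4, 2, -6], [-12, -6, 16, -8, -4, 8, -12, -6, 16]].
There the 2×2 minor on rows i ∈ {0, 1}, columns (j,k) ∈ {(0,0), (0,2)} is det [[-18, 24], [4, -6]] = 12 ≠ 0, so this unfolding has rank ≥ 2; CP rank is at least every unfolding rank, so rank(T) ≥ 2. (Unfolding ranks only ever bound the CP rank from below — rank(T) can be strictly larger than all of them — so the matching upper bound has to come from an explicit 2-term decomposition.)
Upper bound — finding two terms. Write S_k = T[:,:,k] for the frontal slices: S₀ = [[-18, -12, -18], [4, 0, 4], [-12, -8, -12]], S₁ = [[-9, -6, -9], [2, 0, 2], [-6, -4, -6]], S₂ = [[24, 12, 24], [-6, 0, -6], [16, 8, 16]].
If T = a₁ ⊗ b₁ ⊗ c₁ + a₂ ⊗ b₂ ⊗ c₂ then each S_k = c₁[k]·a₁b₁ᵀ + c₂[k]·a₂b₂ᵀ. S₀ and S₂ are linearly independent, so a₁b₁ᵀ and a₂b₂ᵀ must span the same plane of matrices: they are the rank-1 matrices of the form x·S₀ + y·S₂.
The 2×2 minor of x·S₀ + y·S₂ on rows {0,1}, columns {0,1} is 48·x² − 120·xy + 72·y² = 24·(2·x − 3·y)(x − y), vanishing at (x:y) = (3:2) and (1:1).
M₁ = 3·S₀ + 2·S₂ = [[-6, -12, -6], [0, 0, 0], [-4, -8, -4]] = (-2)·[3, 0, 2][1, 2, 1]ᵀ and M₂ = S₀ + S₂ = [[6, 0, 6], [-2, 0, -2], [4, 0, 4]] = 2·[3, -1, 2][1, 0, 1]ᵀ, so take a₁ = [3, 0, 2], b₁ = [1, 2, 1], a₂ = [3, -1, 2], b₂ = [1, 0, 1].
Each slice is an integer combination of E₁ = a₁b₁ᵀ and E₂ = a₂b₂ᵀ: S₀ = −2·E₁ − 4·E₂, S₁ = −E₁ − 2·E₂, S₂ = 2·E₁ + 6·E₂; reading off coefficients, c₁ = [-2, -1, 2] and c₂ = [-4, -2, 6].
Hence T = [3, 0, 2] ⊗ [1, 2, 1] ⊗ [-2, -1, 2] + [3, -1, 2] ⊗ [1, 0, 1] ⊗ [-4, -2, 6], so rank(T) ≤ 2.
These bounds meet, so rank(T) = 2.
Check entry T[0,1,0] = -12: (3)·(2)·(-2) + (3)·(0)·(-4) = -12.

2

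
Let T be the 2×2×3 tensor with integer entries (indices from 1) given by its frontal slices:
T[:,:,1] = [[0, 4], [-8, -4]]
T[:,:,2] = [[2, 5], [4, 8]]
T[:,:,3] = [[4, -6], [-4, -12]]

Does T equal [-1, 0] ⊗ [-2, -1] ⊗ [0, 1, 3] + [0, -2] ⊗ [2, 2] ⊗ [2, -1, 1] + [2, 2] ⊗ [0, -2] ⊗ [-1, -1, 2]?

No

Reconstruct entry (1,1,3) from the claimed factors: Σₗ aₗ[1]bₗ[1]cₗ[3] = (-1)·(-2)·(3) + (0)·(2)·(1) + (2)·(0)·(2) = 6, but T[1,1,3] = 4. The claim is false.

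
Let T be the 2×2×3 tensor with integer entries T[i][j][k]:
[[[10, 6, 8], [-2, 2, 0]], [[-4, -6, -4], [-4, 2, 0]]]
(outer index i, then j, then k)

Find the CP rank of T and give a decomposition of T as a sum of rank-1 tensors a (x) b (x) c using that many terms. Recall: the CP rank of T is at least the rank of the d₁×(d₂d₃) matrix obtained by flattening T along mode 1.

Lower bound: in the mode-3 unfolding of T (rows indexed by k, columns by (i,j)) the 3×3 minor on rows k ∈ {0, 1, 2}, columns (i,j) ∈ {(0,0), (0,1), (1,0)} is det [[10, -2, -4], [6, 2, -6], [8, 0, -4]] = 32 ≠ 0, so that unfolding has rank ≥ 3 and hence rank(T) ≥ 3 (CP rank is at least every unfolding rank, though it can be larger).
Upper bound: T is a sum of 3 rank-1 terms, T = (0, 1) (x) (1, 1) (x) (-2, 0, 0) + (1, 1) (x) (1, -1) (x) (2, -2, 0) + (2, -1) (x) (1, 0) (x) (4, 4, 4) (one valid choice — decompositions are not unique — normalised so each a, b is primitive with positive first nonzero entry; check it by expanding all entries), so rank(T) ≤ 3.
These bounds meet, so rank(T) = 3.

rank(T) = 3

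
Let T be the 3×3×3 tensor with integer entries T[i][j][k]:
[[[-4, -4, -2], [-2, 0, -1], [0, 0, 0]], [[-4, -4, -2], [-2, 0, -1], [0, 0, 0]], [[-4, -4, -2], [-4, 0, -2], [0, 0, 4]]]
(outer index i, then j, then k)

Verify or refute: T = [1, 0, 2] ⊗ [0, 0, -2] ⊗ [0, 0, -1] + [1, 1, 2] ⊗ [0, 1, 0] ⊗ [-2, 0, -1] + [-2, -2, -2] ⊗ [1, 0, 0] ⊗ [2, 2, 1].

No

Reconstruct entry (0,2,2) from the claimed factors: Σₗ aₗ[0]bₗ[2]cₗ[2] = (1)·(-2)·(-1) + (1)·(0)·(-1) + (-2)·(0)·(1) = 2, but T[0,2,2] = 0. The claim is false.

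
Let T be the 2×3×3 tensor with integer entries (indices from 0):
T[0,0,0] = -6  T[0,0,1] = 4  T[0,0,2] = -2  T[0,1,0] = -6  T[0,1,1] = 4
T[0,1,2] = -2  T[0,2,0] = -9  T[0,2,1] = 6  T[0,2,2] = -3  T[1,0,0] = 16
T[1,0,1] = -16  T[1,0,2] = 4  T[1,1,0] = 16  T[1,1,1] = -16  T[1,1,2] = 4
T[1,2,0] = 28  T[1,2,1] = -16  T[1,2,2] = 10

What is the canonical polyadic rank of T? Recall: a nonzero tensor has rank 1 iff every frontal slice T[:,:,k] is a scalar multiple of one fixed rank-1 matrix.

Lower bound: the mode-1 unfolding of T (rows indexed by i, columns by (j,k) = (0,0), (0,1), (0,2), (1,0), (1,1), (1,2), (2,0), (2,1), (2,2)) is [[-6, 4, -2, -6, 4, -2, -9, 6, -3], [16, -16, 4, 16, -16, 4, 28, -16, 10]].
There the 2×2 minor on rows i ∈ {0, 1}, columns (j,k) ∈ {(0,0), (0,1)} is det [[-6, 4], [16, -16]] = 32 ≠ 0, so this unfolding has rank ≥ 2; CP rank is at least every unfolding rank, so rank(T) ≥ 2. (This is only a lower bound: in general the CP rank may exceed every unfolding rank, so we still need to exhibit 2 rank-1 terms summing to T.)
Upper bound — finding two terms. Write S_k = T[:,:,k] for the frontal slices: S₀ = [[-6, -6, -9], [16, 16, 28]], S₁ = [[4, 4, 6], [-16, -16, -16]], S₂ = [[-2, -2, -3], [4, 4, 10]].
If T = a₁ (x) b₁ (x) c₁ + a₂ (x) b₂ (x) c₂ then each S_k = c₁[k]·a₁b₁ᵀ + c₂[k]·a₂b₂ᵀ. S₀ and S₁ are linearly independent, so a₁b₁ᵀ and a₂b₂ᵀ must span the same plane of matrices: they are the rank-1 matrices of the form x·S₀ + y·S₁.
The 2×2 minor of x·S₀ + y·S₁ on rows {0,1}, columns {0,2} is −24·x² − 32·xy + 32·y² = (-8)·(3·x − 2·y)(x + 2·y), vanishing at (x:y) = (2:3) and (2:-1).
M₁ = 2·S₀ + 3·S₁ = [[0, 0, 0], [-16, -16, 8]] = (-8)·[0, 1][2, 2, -1]ᵀ and M₂ = 2·S₀ − S₁ = [[-16, -16, -24], [48, 48, 72]] = (-8)·[1, -3][2, 2, 3]ᵀ, so take a₁ = [0, 1], b₁ = [2, 2, -1], a₂ = [1, -3], b₂ = [2, 2, 3].
Each slice is an integer combination of E₁ = a₁b₁ᵀ and E₂ = a₂b₂ᵀ: S₀ = −E₁ − 3·E₂, S₁ = −2·E₁ + 2·E₂, S₂ = −E₁ − E₂; reading off coefficients, c₁ = [-1, -2, -1] and c₂ = [-3, 2, -1].
Hence T = [0, 1] (x) [2, 2, -1] (x) [-1, -2, -1] + [1, -3] (x) [2, 2, 3] (x) [-3, 2, -1], so rank(T) ≤ 2.
These bounds meet, so rank(T) = 2.

2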